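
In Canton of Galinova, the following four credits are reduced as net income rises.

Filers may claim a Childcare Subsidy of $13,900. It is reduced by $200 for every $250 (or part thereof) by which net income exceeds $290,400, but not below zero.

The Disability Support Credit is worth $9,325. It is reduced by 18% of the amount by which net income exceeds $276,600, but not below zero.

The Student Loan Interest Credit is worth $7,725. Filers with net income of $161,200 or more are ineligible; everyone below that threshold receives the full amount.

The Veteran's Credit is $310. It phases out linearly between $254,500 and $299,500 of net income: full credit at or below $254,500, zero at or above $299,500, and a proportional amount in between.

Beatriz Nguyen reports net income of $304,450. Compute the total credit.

Childcare Subsidy: income exceeds $290,400 by $14,050, which is 57 full-or-partial $250 increments; reduction = 57 × $200 = $11,400, leaving $2,500.
Disability Support Credit: 18% of the $27,850 excess over $276,600 is $5,013; credit = $9,325 − $5,013 = $4,312.
Student Loan Interest Credit: $304,450 meets or exceeds the $161,200 cutoff, so the credit is $0.
Veteran's Credit: $304,450 is at or above $299,500, so the credit is $0.
Total: $2,500 + $4,312 + $0 + $0 = $6,812.

$6,812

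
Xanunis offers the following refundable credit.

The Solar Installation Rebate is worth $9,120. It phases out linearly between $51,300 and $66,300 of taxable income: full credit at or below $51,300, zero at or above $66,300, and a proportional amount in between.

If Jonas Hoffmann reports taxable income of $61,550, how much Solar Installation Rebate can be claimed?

Solar Installation Rebate: $61,550 is $10,250 into a $15,000 phase-out range, leaving 4,750/15,000 of the credit: $9,120 × 4,750/15,000 = $2,888.

$2,888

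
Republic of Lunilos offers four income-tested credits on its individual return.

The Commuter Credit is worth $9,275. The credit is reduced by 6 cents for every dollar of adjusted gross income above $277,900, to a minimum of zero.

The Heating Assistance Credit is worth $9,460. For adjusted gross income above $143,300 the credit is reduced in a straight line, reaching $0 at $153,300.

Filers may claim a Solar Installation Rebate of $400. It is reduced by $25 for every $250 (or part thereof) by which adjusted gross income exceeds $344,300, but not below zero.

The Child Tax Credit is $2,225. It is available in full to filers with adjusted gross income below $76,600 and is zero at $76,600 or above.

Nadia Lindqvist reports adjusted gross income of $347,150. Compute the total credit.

Commuter Credit: 6% of the $69,250 excess over $277,900 is $4,155; credit = $9,275 − $4,155 = $5,120.
Heating Assistance Credit: $347,150 is at or above $153,300, so the credit is $0.
Solar Installation Rebate: income exceeds $344,300 by $2,850, which is 12 full-or-partial $250 increments; reduction = 12 × $25 = $300, leaving $100.
Child Tax Credit: $347,150 meets or exceeds the $76,600 cutoff, so the credit is $0.
Total: $5,120 + $0 + $100 + $0 = $5,220.

$5,220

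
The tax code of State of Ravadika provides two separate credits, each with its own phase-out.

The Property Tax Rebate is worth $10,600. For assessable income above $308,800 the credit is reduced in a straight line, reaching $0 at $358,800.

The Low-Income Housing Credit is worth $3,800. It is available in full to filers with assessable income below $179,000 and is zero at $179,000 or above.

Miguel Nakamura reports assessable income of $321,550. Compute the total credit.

$7,897

Property Tax Rebate: $321,550 is $12,750 into a $50,000 phase-out range, leaving 37,250/50,000 of the credit: $10,600 × 37,250/50,000 = $7,897.
Low-Income Housing Credit: $321,550 meets or exceeds the $179,000 cutoff, so the credit is $0.
Total: $7,897 + $0 = $7,897.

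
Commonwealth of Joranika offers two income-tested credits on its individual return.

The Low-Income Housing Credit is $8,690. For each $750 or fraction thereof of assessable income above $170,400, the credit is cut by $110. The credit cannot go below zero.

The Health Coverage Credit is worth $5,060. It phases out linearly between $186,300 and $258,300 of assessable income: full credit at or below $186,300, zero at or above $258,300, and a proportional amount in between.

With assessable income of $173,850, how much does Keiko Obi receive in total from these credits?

Low-Income Housing Credit: income exceeds $170,400 by $3,450, which is 5 full-or-partial $750 increments; reduction = 5 × $110 = $550, leaving $8,140.
Health Coverage Credit: $173,850 is at or below the $186,300 threshold, so the full $5,060 applies.
Total: $8,140 + $5,060 = $13,200.

$13,200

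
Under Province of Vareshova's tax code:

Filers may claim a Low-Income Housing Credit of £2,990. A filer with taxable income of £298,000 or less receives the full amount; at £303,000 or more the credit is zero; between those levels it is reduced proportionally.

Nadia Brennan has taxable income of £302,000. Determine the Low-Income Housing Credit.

Low-Income Housing Credit: £302,000 is £4,000 into a £5,000 phase-out range, leaving 1,000/5,000 of the credit: £2,990 × 1,000/5,000 = £598.

£598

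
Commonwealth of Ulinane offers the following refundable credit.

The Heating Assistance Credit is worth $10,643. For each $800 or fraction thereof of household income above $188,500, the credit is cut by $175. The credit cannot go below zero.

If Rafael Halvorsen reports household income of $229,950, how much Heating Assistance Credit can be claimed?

Heating Assistance Credit: income exceeds $188,500 by $41,450, which is 52 full-or-partial $800 increments; reduction = 52 × $175 = $9,100, leaving $1,543.

$1,543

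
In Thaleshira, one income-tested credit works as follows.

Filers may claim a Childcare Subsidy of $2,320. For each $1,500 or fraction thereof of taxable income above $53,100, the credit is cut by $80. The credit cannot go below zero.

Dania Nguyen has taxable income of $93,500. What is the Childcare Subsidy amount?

$160

Childcare Subsidy: income exceeds $53,100 by $40,400, which is 27 full-or-partial $1,500 increments; reduction = 27 × $80 = $2,160, leaving $160.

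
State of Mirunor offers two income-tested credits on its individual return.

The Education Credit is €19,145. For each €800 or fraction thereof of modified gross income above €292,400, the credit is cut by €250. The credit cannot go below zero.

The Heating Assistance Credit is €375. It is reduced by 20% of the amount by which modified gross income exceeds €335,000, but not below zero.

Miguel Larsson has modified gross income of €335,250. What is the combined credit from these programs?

Education Credit: income exceeds €292,400 by €42,850, which is 54 full-or-partial €800 increments; reduction = 54 × €250 = €13,500, leaving €5,645.
Heating Assistance Credit: 20% of the €250 excess over €335,000 is €50; credit = €375 − €50 = €325.
Total: €5,645 + €325 = €5,970.

€5,970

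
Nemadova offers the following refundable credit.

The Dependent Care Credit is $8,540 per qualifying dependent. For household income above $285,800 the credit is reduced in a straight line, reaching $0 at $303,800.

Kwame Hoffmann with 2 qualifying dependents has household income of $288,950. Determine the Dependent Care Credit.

Dependent Care Credit: base = 2 × $8,540 = $17,080. $288,950 is $3,150 into a $18,000 phase-out range, leaving 14,850/18,000 of the credit: $17,080 × 14,850/18,000 = $14,091.

$14,091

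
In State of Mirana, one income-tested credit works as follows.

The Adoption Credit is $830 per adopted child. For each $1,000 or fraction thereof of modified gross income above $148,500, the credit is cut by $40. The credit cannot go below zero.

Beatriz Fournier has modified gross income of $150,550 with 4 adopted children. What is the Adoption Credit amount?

Adoption Credit: base = 4 × $830 = $3,320. income exceeds $148,500 by $2,050, which is 3 full-or-partial $1,000 increments; reduction = 3 × $40 = $120, leaving $3,200.

$3,200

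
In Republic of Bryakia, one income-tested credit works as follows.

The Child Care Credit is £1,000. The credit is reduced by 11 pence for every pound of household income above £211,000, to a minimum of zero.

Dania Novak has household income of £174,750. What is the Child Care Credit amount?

£1,000

Child Care Credit: £174,750 is at or below the £211,000 threshold, so the full £1,000 applies.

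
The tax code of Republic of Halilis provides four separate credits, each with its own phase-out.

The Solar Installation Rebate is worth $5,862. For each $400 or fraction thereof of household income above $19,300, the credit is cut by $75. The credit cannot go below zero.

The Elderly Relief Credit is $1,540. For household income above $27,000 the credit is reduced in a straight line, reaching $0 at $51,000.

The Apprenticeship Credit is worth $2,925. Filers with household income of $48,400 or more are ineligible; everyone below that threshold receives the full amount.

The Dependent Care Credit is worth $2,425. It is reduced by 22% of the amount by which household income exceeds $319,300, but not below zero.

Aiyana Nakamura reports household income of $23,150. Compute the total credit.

$12,002

Solar Installation Rebate: income exceeds $19,300 by $3,850, which is 10 full-or-partial $400 increments; reduction = 10 × $75 = $750, leaving $5,112.
Elderly Relief Credit: $23,150 is at or below the $27,000 threshold, so the full $1,540 applies.
Apprenticeship Credit: $23,150 is below the $48,400 cutoff, so the full $2,925 applies.
Dependent Care Credit: $23,150 is at or below the $319,300 threshold, so the full $2,425 applies.
Total: $5,112 + $1,540 + $2,925 + $2,425 = $12,002.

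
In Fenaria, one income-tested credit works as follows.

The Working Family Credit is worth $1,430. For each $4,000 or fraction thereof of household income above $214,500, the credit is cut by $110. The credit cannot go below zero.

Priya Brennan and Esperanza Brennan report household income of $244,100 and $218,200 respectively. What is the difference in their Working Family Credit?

$770

Priya ($244,100): Working Family Credit: income exceeds $214,500 by $29,600, which is 8 full-or-partial $4,000 increments; reduction = 8 × $110 = $880, leaving $550.
Esperanza ($218,200): Working Family Credit: income exceeds $214,500 by $3,700, which is 1 full-or-partial $4,000 increment; reduction = 1 × $110 = $110, leaving $1,320.
Difference: |$550 − $1,320| = $770.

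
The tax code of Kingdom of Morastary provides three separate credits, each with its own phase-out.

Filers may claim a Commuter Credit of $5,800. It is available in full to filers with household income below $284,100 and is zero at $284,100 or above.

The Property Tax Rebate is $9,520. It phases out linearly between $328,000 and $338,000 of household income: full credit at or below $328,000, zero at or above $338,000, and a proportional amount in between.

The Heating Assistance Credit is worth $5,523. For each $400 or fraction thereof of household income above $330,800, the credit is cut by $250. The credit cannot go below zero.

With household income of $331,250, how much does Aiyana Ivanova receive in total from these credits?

Commuter Credit: $331,250 meets or exceeds the $284,100 cutoff, so the credit is $0.
Property Tax Rebate: $331,250 is $3,250 into a $10,000 phase-out range, leaving 6,750/10,000 of the credit: $9,520 × 6,750/10,000 = $6,426.
Heating Assistance Credit: income exceeds $330,800 by $450, which is 2 full-or-partial $400 increments; reduction = 2 × $250 = $500, leaving $5,023.
Total: $0 + $6,426 + $5,023 = $11,449.

$11,449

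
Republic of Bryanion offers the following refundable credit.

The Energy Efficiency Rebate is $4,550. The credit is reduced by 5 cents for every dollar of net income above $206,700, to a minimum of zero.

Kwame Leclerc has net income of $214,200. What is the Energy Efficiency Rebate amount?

$4,175

Energy Efficiency Rebate: 5% of the $7,500 excess over $206,700 is $375; credit = $4,550 − $375 = $4,175.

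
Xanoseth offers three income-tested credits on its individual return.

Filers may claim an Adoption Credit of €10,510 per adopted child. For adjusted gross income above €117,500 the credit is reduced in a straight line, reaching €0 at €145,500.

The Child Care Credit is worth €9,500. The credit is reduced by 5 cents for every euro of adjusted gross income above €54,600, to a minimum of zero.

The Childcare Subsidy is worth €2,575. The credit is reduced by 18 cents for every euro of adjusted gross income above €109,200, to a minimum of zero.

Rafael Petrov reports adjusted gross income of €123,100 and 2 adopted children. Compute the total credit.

Adoption Credit: base = 2 × €10,510 = €21,020. €123,100 is €5,600 into a €28,000 phase-out range, leaving 22,400/28,000 of the credit: €21,020 × 22,400/28,000 = €16,816.
Child Care Credit: 5% of the €68,500 excess over €54,600 is €3,425; credit = €9,500 − €3,425 = €6,075.
Childcare Subsidy: 18% of the €13,900 excess over €109,200 is €2,502; credit = €2,575 − €2,502 = €73.
Total: €16,816 + €6,075 + €73 = €22,964.

€22,964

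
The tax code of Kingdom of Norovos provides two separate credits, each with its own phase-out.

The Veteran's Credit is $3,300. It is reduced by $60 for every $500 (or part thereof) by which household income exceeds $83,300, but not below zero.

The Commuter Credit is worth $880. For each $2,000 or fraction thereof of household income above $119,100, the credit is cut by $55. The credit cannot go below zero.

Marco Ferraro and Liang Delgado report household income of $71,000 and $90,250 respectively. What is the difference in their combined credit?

$840

Marco ($71,000): Veteran's Credit: $71,000 is at or below the $83,300 threshold, so the full $3,300 applies. Commuter Credit: $71,000 is at or below the $119,100 threshold, so the full $880 applies. total $3,300 + $880 = $4,180
Liang ($90,250): Veteran's Credit: income exceeds $83,300 by $6,950, which is 14 full-or-partial $500 increments; reduction = 14 × $60 = $840, leaving $2,460. Commuter Credit: $90,250 is at or below the $119,100 threshold, so the full $880 applies. total $2,460 + $880 = $3,340
Difference: |$4,180 − $3,340| = $840.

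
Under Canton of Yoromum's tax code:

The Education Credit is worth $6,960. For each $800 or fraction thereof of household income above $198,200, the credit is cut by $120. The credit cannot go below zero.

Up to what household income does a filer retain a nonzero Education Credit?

After 57 increments the reduction is 57 × $120 = $6,840, leaving $120; one more increment wipes it out. Increment 57 ends at excess 57 × $800 = $45,600, so the highest qualifying income is $198,200 + $45,600 = $243,800.

$243,800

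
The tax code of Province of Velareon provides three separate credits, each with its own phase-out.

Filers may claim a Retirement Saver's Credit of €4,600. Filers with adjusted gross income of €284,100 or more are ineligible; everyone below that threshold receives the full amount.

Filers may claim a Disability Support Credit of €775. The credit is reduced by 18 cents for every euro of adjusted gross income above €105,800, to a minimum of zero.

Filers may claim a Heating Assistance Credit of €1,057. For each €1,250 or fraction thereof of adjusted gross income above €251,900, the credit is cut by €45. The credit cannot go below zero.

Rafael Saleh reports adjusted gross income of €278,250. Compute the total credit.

€4,667

Retirement Saver's Credit: €278,250 is below the €284,100 cutoff, so the full €4,600 applies.
Disability Support Credit: 18% of the €172,450 excess over €105,800 is €31,041 ≥ base, so the credit is €0.
Heating Assistance Credit: income exceeds €251,900 by €26,350, which is 22 full-or-partial €1,250 increments; reduction = 22 × €45 = €990, leaving €67.
Total: €4,600 + €0 + €67 = €4,667.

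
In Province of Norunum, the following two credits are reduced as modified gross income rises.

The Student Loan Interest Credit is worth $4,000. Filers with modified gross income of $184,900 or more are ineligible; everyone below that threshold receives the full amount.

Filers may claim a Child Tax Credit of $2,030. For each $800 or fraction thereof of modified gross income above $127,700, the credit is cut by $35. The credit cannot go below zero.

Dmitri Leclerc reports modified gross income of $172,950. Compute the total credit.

$4,035

Student Loan Interest Credit: $172,950 is below the $184,900 cutoff, so the full $4,000 applies.
Child Tax Credit: income exceeds $127,700 by $45,250, which is 57 full-or-partial $800 increments; reduction = 57 × $35 = $1,995, leaving $35.
Total: $4,000 + $35 = $4,035.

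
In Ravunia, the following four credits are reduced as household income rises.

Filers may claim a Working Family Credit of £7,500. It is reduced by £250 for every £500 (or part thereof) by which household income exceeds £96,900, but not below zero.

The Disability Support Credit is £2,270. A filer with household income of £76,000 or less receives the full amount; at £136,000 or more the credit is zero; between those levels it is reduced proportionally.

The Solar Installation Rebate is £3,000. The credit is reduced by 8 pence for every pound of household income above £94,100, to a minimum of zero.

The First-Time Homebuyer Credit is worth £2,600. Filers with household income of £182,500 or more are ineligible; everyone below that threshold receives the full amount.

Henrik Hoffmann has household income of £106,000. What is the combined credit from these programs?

£8,533

Working Family Credit: income exceeds £96,900 by £9,100, which is 19 full-or-partial £500 increments; reduction = 19 × £250 = £4,750, leaving £2,750.
Disability Support Credit: £106,000 is £30,000 into a £60,000 phase-out range, leaving 30,000/60,000 of the credit: £2,270 × 30,000/60,000 = £1,135.
Solar Installation Rebate: 8% of the £11,900 excess over £94,100 is £952; credit = £3,000 − £952 = £2,048.
First-Time Homebuyer Credit: £106,000 is below the £182,500 cutoff, so the full £2,600 applies.
Total: £2,750 + £1,135 + £2,048 + £2,600 = £8,533.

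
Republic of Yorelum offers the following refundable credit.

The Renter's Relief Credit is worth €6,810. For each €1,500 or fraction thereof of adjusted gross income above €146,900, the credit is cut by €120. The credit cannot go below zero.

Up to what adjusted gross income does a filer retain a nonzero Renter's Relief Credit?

After 56 increments the reduction is 56 × €120 = €6,720, leaving €90; one more increment wipes it out. Increment 56 ends at excess 56 × €1,500 = €84,000, so the highest qualifying income is €146,900 + €84,000 = €230,900.

€230,900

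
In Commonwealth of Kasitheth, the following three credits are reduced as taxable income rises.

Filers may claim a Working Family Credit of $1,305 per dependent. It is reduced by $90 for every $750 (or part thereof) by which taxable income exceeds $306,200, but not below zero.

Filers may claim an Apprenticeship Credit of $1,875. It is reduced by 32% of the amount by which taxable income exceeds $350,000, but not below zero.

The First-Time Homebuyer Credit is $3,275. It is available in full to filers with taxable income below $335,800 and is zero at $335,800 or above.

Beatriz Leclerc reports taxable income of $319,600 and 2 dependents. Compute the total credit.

Working Family Credit: base = 2 × $1,305 = $2,610. income exceeds $306,200 by $13,400, which is 18 full-or-partial $750 increments; reduction = 18 × $90 = $1,620, leaving $990.
Apprenticeship Credit: $319,600 is at or below the $350,000 threshold, so the full $1,875 applies.
First-Time Homebuyer Credit: $319,600 is below the $335,800 cutoff, so the full $3,275 applies.
Total: $990 + $1,875 + $3,275 = $6,140.

$6,140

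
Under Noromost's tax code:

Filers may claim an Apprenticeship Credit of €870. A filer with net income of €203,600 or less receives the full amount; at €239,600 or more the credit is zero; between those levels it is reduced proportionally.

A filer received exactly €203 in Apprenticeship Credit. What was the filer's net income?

€203 is 203/870 of the full €870, so 667/870 of the €36,000 range has been used: income = €203,600 + €36,000 × 667/870 = €231,200.

€231,200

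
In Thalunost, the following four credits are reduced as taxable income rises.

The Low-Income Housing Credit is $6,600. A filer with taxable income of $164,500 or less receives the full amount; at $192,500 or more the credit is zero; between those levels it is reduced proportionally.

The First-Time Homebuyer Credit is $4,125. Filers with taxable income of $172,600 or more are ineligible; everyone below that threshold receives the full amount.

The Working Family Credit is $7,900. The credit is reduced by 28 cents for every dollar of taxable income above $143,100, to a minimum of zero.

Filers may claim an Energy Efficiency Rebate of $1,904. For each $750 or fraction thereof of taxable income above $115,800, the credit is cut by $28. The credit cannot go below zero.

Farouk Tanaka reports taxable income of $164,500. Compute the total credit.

Low-Income Housing Credit: $164,500 is at or below the $164,500 threshold, so the full $6,600 applies.
First-Time Homebuyer Credit: $164,500 is below the $172,600 cutoff, so the full $4,125 applies.
Working Family Credit: 28% of the $21,400 excess over $143,100 is $5,992; credit = $7,900 − $5,992 = $1,908.
Energy Efficiency Rebate: income exceeds $115,800 by $48,700, which is 65 full-or-partial $750 increments; reduction = 65 × $28 = $1,820, leaving $84.
Total: $6,600 + $4,125 + $1,908 + $84 = $12,717.

$12,717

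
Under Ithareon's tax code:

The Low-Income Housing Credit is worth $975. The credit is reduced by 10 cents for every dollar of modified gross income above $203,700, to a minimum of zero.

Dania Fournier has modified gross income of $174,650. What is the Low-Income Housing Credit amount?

$975

Low-Income Housing Credit: $174,650 is at or below the $203,700 threshold, so the full $975 applies.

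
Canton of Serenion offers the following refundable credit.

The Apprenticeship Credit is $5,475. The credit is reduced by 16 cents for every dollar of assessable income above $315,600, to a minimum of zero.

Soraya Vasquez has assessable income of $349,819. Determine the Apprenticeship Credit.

$0

Apprenticeship Credit: 16% of the $34,219 excess over $315,600 is $5,475.04 ≥ base, so the credit is $0.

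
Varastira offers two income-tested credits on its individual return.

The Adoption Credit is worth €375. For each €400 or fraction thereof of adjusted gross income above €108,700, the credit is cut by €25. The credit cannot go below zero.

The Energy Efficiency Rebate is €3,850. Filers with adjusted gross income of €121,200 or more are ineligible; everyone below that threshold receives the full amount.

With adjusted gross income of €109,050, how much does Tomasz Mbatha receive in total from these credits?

€4,200

Adoption Credit: income exceeds €108,700 by €350, which is 1 full-or-partial €400 increment; reduction = 1 × €25 = €25, leaving €350.
Energy Efficiency Rebate: €109,050 is below the €121,200 cutoff, so the full €3,850 applies.
Total: €350 + €3,850 = €4,200.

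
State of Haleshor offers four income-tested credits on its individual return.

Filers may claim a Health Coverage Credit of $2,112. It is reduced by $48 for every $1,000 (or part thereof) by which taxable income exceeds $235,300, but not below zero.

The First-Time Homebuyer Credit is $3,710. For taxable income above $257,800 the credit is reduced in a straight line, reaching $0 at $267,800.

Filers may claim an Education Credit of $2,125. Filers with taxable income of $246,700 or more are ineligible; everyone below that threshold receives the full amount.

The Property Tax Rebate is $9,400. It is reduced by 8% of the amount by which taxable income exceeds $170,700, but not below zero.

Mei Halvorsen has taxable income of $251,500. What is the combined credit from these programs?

$7,942

Health Coverage Credit: income exceeds $235,300 by $16,200, which is 17 full-or-partial $1,000 increments; reduction = 17 × $48 = $816, leaving $1,296.
First-Time Homebuyer Credit: $251,500 is at or below the $257,800 threshold, so the full $3,710 applies.
Education Credit: $251,500 meets or exceeds the $246,700 cutoff, so the credit is $0.
Property Tax Rebate: 8% of the $80,800 excess over $170,700 is $6,464; credit = $9,400 − $6,464 = $2,936.
Total: $1,296 + $3,710 + $0 + $2,936 = $7,942.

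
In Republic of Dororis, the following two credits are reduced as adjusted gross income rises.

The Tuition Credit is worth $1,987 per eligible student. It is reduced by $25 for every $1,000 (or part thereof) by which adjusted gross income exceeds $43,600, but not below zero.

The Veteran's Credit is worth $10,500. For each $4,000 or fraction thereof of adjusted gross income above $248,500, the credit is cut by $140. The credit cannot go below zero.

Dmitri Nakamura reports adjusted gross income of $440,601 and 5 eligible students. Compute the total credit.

Tuition Credit: base = 5 × $1,987 = $9,935. income exceeds $43,600 by $397,001 → 398 increments × $25 = $9,950 ≥ base, so the credit is $0.
Veteran's Credit: income exceeds $248,500 by $192,101, which is 49 full-or-partial $4,000 increments; reduction = 49 × $140 = $6,860, leaving $3,640.
Total: $0 + $3,640 = $3,640.

$3,640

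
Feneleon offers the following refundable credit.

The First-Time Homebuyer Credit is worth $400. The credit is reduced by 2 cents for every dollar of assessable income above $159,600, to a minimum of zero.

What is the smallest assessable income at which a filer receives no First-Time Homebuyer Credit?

$179,600

The credit falls by 2% of each dollar above $159,600, so it reaches zero when the excess is $400 / 2% = $20,000: income = $159,600 + $20,000 = $179,600.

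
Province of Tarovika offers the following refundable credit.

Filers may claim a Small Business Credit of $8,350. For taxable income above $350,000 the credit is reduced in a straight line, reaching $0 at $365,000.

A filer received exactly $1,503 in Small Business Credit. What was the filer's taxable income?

$1,503 is 1,503/8,350 of the full $8,350, so 6,847/8,350 of the $15,000 range has been used: income = $350,000 + $15,000 × 6,847/8,350 = $362,300.

$362,300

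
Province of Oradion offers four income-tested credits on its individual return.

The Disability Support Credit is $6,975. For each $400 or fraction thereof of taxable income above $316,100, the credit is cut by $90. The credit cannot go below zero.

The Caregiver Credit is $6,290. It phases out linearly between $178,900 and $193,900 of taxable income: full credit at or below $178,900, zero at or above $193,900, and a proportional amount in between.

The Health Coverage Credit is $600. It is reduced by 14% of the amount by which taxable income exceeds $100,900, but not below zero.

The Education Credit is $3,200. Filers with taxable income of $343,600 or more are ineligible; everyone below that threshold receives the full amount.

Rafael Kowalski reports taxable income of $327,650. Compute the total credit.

$7,565

Disability Support Credit: income exceeds $316,100 by $11,550, which is 29 full-or-partial $400 increments; reduction = 29 × $90 = $2,610, leaving $4,365.
Caregiver Credit: $327,650 is at or above $193,900, so the credit is $0.
Health Coverage Credit: 14% of the $226,750 excess over $100,900 is $31,745 ≥ base, so the credit is $0.
Education Credit: $327,650 is below the $343,600 cutoff, so the full $3,200 applies.
Total: $4,365 + $0 + $0 + $3,200 = $7,565.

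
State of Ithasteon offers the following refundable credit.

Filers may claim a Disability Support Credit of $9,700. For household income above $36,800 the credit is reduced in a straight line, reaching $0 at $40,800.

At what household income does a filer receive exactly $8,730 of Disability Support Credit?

$8,730 is 8,730/9,700 of the full $9,700, so 970/9,700 of the $4,000 range has been used: income = $36,800 + $4,000 × 970/9,700 = $37,200.

$37,200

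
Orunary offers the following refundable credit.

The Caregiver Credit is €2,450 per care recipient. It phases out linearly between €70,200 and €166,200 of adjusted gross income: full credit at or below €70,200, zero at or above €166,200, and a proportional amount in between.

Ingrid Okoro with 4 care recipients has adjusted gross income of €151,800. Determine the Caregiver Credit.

€1,470

Caregiver Credit: base = 4 × €2,450 = €9,800. €151,800 is €81,600 into a €96,000 phase-out range, leaving 14,400/96,000 of the credit: €9,800 × 14,400/96,000 = €1,470.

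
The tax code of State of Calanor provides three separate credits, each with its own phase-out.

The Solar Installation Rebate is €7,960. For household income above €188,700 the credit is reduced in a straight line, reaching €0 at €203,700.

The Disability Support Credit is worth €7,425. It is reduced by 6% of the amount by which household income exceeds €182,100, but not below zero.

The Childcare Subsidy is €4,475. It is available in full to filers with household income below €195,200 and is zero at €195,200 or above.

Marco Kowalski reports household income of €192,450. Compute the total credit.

€17,249

Solar Installation Rebate: €192,450 is €3,750 into a €15,000 phase-out range, leaving 11,250/15,000 of the credit: €7,960 × 11,250/15,000 = €5,970.
Disability Support Credit: 6% of the €10,350 excess over €182,100 is €621; credit = €7,425 − €621 = €6,804.
Childcare Subsidy: €192,450 is below the €195,200 cutoff, so the full €4,475 applies.
Total: €5,970 + €6,804 + €4,475 = €17,249.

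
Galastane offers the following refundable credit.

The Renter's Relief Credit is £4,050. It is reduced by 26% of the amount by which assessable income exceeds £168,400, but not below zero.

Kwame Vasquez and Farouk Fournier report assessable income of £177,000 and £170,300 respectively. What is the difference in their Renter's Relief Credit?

Kwame (£177,000): Renter's Relief Credit: 26% of the £8,600 excess over £168,400 is £2,236; credit = £4,050 − £2,236 = £1,814.
Farouk (£170,300): Renter's Relief Credit: 26% of the £1,900 excess over £168,400 is £494; credit = £4,050 − £494 = £3,556.
Difference: |£1,814 − £3,556| = £1,742.

£1,742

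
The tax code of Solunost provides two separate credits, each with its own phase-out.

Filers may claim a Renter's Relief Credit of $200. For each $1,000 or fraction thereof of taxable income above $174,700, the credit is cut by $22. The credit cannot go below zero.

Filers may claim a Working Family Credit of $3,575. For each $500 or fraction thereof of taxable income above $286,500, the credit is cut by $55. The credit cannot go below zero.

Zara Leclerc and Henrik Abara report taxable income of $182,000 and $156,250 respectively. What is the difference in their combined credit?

Zara ($182,000): Renter's Relief Credit: income exceeds $174,700 by $7,300, which is 8 full-or-partial $1,000 increments; reduction = 8 × $22 = $176, leaving $24. Working Family Credit: $182,000 is at or below the $286,500 threshold, so the full $3,575 applies. total $24 + $3,575 = $3,599
Henrik ($156,250): Renter's Relief Credit: $156,250 is at or below the $174,700 threshold, so the full $200 applies. Working Family Credit: $156,250 is at or below the $286,500 threshold, so the full $3,575 applies. total $200 + $3,575 = $3,775
Difference: |$3,599 − $3,775| = $176.

$176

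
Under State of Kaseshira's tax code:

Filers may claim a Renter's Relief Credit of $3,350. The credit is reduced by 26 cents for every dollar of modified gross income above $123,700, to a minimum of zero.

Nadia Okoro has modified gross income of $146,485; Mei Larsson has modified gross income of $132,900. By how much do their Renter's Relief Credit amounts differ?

Nadia ($146,485): Renter's Relief Credit: 26% of the $22,785 excess over $123,700 is $5,924.10 ≥ base, so the credit is $0.
Mei ($132,900): Renter's Relief Credit: 26% of the $9,200 excess over $123,700 is $2,392; credit = $3,350 − $2,392 = $958.
Difference: |$0 − $958| = $958.

$958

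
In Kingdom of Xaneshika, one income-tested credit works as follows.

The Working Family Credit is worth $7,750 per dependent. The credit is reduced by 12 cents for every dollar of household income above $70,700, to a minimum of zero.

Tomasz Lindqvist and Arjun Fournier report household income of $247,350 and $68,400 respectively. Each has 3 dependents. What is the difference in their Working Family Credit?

$21,198

Tomasz ($247,350): Working Family Credit: base = 3 × $7,750 = $23,250. 12% of the $176,650 excess over $70,700 is $21,198; credit = $23,250 − $21,198 = $2,052.
Arjun ($68,400): Working Family Credit: base = 3 × $7,750 = $23,250. $68,400 is at or below the $70,700 threshold, so the full $23,250 applies.
Difference: |$2,052 − $23,250| = $21,198.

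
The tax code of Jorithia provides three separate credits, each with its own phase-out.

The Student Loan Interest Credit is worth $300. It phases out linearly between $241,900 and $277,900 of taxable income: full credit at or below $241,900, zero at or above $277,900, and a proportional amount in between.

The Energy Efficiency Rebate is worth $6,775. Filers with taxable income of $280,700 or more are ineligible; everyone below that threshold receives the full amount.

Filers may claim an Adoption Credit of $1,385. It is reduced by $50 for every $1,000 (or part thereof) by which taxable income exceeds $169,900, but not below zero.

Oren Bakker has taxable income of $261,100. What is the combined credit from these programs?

$6,915

Student Loan Interest Credit: $261,100 is $19,200 into a $36,000 phase-out range, leaving 16,800/36,000 of the credit: $300 × 16,800/36,000 = $140.
Energy Efficiency Rebate: $261,100 is below the $280,700 cutoff, so the full $6,775 applies.
Adoption Credit: income exceeds $169,900 by $91,200 → 92 increments × $50 = $4,600 ≥ base, so the credit is $0.
Total: $140 + $6,775 + $0 = $6,915.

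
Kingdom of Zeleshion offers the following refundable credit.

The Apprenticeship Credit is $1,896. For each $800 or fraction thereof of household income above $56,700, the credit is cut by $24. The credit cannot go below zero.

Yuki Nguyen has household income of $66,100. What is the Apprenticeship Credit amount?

Apprenticeship Credit: income exceeds $56,700 by $9,400, which is 12 full-or-partial $800 increments; reduction = 12 × $24 = $288, leaving $1,608.

$1,608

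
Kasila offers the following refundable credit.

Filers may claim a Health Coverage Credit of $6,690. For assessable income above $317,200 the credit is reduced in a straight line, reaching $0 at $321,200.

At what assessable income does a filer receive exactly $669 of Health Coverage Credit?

$320,800

$669 is 669/6,690 of the full $6,690, so 6,021/6,690 of the $4,000 range has been used: income = $317,200 + $4,000 × 6,021/6,690 = $320,800.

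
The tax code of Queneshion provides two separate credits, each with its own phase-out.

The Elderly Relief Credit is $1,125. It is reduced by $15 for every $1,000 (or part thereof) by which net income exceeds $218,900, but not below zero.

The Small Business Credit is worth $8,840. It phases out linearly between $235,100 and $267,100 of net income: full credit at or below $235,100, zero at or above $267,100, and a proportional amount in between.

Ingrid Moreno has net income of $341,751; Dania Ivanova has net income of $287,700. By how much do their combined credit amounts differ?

Ingrid ($341,751): Elderly Relief Credit: income exceeds $218,900 by $122,851 → 123 increments × $15 = $1,845 ≥ base, so the credit is $0. Small Business Credit: $341,751 is at or above $267,100, so the credit is $0. total $0 + $0 = $0
Dania ($287,700): Elderly Relief Credit: income exceeds $218,900 by $68,800, which is 69 full-or-partial $1,000 increments; reduction = 69 × $15 = $1,035, leaving $90. Small Business Credit: $287,700 is at or above $267,100, so the credit is $0. total $90 + $0 = $90
Difference: |$0 − $90| = $90.

$90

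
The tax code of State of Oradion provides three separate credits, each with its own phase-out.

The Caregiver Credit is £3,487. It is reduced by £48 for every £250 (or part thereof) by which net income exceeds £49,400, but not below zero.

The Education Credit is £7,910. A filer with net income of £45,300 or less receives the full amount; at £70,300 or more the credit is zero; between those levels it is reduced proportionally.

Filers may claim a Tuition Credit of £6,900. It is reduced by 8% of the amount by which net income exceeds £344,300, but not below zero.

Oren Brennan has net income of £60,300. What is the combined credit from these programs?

Caregiver Credit: income exceeds £49,400 by £10,900, which is 44 full-or-partial £250 increments; reduction = 44 × £48 = £2,112, leaving £1,375.
Education Credit: £60,300 is £15,000 into a £25,000 phase-out range, leaving 10,000/25,000 of the credit: £7,910 × 10,000/25,000 = £3,164.
Tuition Credit: £60,300 is at or below the £344,300 threshold, so the full £6,900 applies.
Total: £1,375 + £3,164 + £6,900 = £11,439.

£11,439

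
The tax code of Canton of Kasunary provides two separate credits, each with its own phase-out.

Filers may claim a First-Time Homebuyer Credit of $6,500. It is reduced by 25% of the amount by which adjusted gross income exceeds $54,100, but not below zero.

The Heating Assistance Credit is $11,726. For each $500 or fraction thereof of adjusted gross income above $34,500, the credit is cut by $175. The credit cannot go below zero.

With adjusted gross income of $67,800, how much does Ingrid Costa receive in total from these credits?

$3,076

First-Time Homebuyer Credit: 25% of the $13,700 excess over $54,100 is $3,425; credit = $6,500 − $3,425 = $3,075.
Heating Assistance Credit: income exceeds $34,500 by $33,300, which is 67 full-or-partial $500 increments; reduction = 67 × $175 = $11,725, leaving $1.
Total: $3,075 + $1 = $3,076.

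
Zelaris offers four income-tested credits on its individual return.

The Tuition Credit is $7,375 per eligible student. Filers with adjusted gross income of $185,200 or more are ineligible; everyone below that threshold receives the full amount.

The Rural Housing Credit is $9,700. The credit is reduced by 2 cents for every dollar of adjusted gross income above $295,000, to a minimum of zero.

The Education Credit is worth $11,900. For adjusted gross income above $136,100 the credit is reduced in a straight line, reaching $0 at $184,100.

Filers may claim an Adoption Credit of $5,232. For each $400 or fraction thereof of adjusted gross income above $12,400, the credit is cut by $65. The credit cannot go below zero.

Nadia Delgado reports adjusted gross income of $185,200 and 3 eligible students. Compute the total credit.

Tuition Credit: base = 3 × $7,375 = $22,125. $185,200 meets or exceeds the $185,200 cutoff, so the credit is $0.
Rural Housing Credit: $185,200 is at or below the $295,000 threshold, so the full $9,700 applies.
Education Credit: $185,200 is at or above $184,100, so the credit is $0.
Adoption Credit: income exceeds $12,400 by $172,800 → 432 increments × $65 = $28,080 ≥ base, so the credit is $0.
Total: $0 + $9,700 + $0 + $0 = $9,700.

$9,700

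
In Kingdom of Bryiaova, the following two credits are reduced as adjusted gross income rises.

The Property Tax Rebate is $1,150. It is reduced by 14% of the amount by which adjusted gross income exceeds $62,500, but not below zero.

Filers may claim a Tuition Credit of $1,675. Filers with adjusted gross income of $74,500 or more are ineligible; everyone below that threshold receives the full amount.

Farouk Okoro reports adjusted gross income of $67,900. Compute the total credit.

$2,069

Property Tax Rebate: 14% of the $5,400 excess over $62,500 is $756; credit = $1,150 − $756 = $394.
Tuition Credit: $67,900 is below the $74,500 cutoff, so the full $1,675 applies.
Total: $394 + $1,675 = $2,069.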